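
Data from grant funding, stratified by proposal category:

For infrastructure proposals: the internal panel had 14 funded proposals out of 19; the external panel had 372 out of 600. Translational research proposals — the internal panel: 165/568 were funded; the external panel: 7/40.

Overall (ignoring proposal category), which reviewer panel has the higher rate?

Infrastructure: the internal panel 14/19 = 73.7%, the external panel 372/600 = 62.0% → the internal panel
Translational research: the internal panel 165/568 = 29.0%, the external panel 7/40 = 17.5% → the internal panel
Overall: the internal panel 179/587 = 30.5%, the external panel 379/640 = 59.2% → the external panel
(The internal panel wins every proposal group but the external panel wins overall — the internal panel's proposals skew toward the low-rate translational research group.)

the external panel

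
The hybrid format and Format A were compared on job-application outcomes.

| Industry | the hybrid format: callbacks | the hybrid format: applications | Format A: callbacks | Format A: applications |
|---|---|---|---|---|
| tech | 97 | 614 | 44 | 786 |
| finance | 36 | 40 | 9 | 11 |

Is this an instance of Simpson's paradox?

Tech: the hybrid format 97/614 = 15.8%, Format A 44/786 = 5.6% → the hybrid format
Finance: the hybrid format 36/40 = 90.0%, Format A 9/11 = 81.8% → the hybrid format
Overall: the hybrid format 133/654 = 20.3%, Format A 53/797 = 6.6% → the hybrid format
The hybrid format wins overall and in every industry group — no reversal.

No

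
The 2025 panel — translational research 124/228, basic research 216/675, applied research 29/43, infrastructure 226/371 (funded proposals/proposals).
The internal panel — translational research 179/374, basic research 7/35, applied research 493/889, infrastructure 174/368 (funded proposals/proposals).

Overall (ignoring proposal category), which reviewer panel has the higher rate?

the internal panel

Translational research: the 2025 panel 124/228 = 54.4%, the internal panel 179/374 = 47.9% → the 2025 panel
Basic research: the 2025 panel 216/675 = 32.0%, the internal panel 7/35 = 20.0% → the 2025 panel
Applied research: the 2025 panel 29/43 = 67.4%, the internal panel 493/889 = 55.5% → the 2025 panel
Infrastructure: the 2025 panel 226/371 = 60.9%, the internal panel 174/368 = 47.3% → the 2025 panel
Overall: the 2025 panel 595/1317 = 45.2%, the internal panel 853/1666 = 51.2% → the internal panel
(The 2025 panel wins every proposal group but the internal panel wins overall — the 2025 panel's proposals skew toward the low-rate basic research group.)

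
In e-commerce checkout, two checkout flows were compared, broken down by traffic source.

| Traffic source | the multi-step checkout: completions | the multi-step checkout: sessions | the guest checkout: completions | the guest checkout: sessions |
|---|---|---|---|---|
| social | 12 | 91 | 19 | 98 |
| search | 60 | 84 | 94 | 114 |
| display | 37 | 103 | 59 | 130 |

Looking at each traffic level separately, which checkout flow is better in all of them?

Social: the multi-step checkout 12/91 = 13.2%, the guest checkout 19/98 = 19.4% → the guest checkout
Search: the multi-step checkout 60/84 = 71.4%, the guest checkout 94/114 = 82.5% → the guest checkout
Display: the multi-step checkout 37/103 = 35.9%, the guest checkout 59/130 = 45.4% → the guest checkout
The guest checkout has the higher rate in all 3 groups.

the guest checkout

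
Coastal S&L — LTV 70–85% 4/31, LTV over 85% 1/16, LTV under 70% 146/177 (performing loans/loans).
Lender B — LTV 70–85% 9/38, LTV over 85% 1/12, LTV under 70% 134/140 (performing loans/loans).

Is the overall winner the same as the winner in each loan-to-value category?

Yes

LTV 70–85%: Coastal S&L 4/31 = 12.9%, Lender B 9/38 = 23.7% → Lender B
LTV over 85%: Coastal S&L 1/16 = 6.2%, Lender B 1/12 = 8.3% → Lender B
LTV under 70%: Coastal S&L 146/177 = 82.5%, Lender B 134/140 = 95.7% → Lender B
Overall: Coastal S&L 151/224 = 67.4%, Lender B 144/190 = 75.8% → Lender B
Lender B wins overall and in every loan-to-value group — no reversal.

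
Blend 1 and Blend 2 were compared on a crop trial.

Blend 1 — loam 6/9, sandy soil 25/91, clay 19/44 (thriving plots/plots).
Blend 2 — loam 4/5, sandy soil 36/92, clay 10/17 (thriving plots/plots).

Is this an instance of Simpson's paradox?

No

Loam: Blend 1 6/9 = 66.7%, Blend 2 4/5 = 80.0% → Blend 2
Sandy soil: Blend 1 25/91 = 27.5%, Blend 2 36/92 = 39.1% → Blend 2
Clay: Blend 1 19/44 = 43.2%, Blend 2 10/17 = 58.8% → Blend 2
Overall: Blend 1 50/144 = 34.7%, Blend 2 50/114 = 43.9% → Blend 2
Blend 2 wins overall and in every soil group — no reversal.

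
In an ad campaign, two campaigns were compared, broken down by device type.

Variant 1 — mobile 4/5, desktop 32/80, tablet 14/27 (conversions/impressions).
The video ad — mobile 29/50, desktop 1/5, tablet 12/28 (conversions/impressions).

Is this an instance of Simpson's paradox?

Yes

Mobile: Variant 1 4/5 = 80.0%, the video ad 29/50 = 58.0% → Variant 1
Desktop: Variant 1 32/80 = 40.0%, the video ad 1/5 = 20.0% → Variant 1
Tablet: Variant 1 14/27 = 51.9%, the video ad 12/28 = 42.9% → Variant 1
Overall: Variant 1 50/112 = 44.6%, the video ad 42/83 = 50.6% → the video ad
Variant 1 wins each device group but the video ad wins overall — the comparison reverses. Variant 1's impressions skew toward desktop, which has a lower base rate.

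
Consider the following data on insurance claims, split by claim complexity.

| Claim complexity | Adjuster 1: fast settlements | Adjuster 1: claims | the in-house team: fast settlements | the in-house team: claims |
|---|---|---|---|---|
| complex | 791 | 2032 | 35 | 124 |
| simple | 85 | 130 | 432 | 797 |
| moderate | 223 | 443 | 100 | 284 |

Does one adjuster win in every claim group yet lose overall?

Yes

Complex: Adjuster 1 791/2032 = 38.9%, the in-house team 35/124 = 28.2% → Adjuster 1
Simple: Adjuster 1 85/130 = 65.4%, the in-house team 432/797 = 54.2% → Adjuster 1
Moderate: Adjuster 1 223/443 = 50.3%, the in-house team 100/284 = 35.2% → Adjuster 1
Overall: Adjuster 1 1099/2605 = 42.2%, the in-house team 567/1205 = 47.1% → the in-house team
Adjuster 1 wins each claim group but the in-house team wins overall — the comparison reverses. Adjuster 1's claims skew toward complex, which has a lower base rate.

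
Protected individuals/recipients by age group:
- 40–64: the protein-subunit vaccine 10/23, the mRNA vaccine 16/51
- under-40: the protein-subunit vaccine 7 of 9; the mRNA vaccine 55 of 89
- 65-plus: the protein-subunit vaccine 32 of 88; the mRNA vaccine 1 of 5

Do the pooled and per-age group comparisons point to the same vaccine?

40–64: the protein-subunit vaccine 10/23 = 43.5%, the mRNA vaccine 16/51 = 31.4% → the protein-subunit vaccine
Under-40: the protein-subunit vaccine 7/9 = 77.8%, the mRNA vaccine 55/89 = 61.8% → the protein-subunit vaccine
65-plus: the protein-subunit vaccine 32/88 = 36.4%, the mRNA vaccine 1/5 = 20.0% → the protein-subunit vaccine
Overall: the protein-subunit vaccine 49/120 = 40.8%, the mRNA vaccine 72/145 = 49.7% → the mRNA vaccine
The protein-subunit vaccine wins each age group but the mRNA vaccine wins overall — the comparison reverses. The protein-subunit vaccine's recipients skew toward 65-plus, which has a lower base rate.

No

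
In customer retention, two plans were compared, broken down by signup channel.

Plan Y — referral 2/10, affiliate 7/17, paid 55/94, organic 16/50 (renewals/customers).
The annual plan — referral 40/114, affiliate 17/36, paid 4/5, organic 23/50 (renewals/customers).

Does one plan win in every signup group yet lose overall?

Referral: Plan Y 2/10 = 20.0%, the annual plan 40/114 = 35.1% → the annual plan
Affiliate: Plan Y 7/17 = 41.2%, the annual plan 17/36 = 47.2% → the annual plan
Paid: Plan Y 55/94 = 58.5%, the annual plan 4/5 = 80.0% → the annual plan
Organic: Plan Y 16/50 = 32.0%, the annual plan 23/50 = 46.0% → the annual plan
Overall: Plan Y 80/171 = 46.8%, the annual plan 84/205 = 41.0% → Plan Y
The annual plan wins each signup group but Plan Y wins overall — the comparison reverses. The annual plan's customers skew toward referral, which has a lower base rate.

Yes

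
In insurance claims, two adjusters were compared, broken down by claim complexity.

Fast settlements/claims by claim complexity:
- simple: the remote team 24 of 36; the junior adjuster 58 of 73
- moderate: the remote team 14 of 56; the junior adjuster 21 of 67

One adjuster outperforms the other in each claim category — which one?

the junior adjuster

Simple: the remote team 24/36 = 66.7%, the junior adjuster 58/73 = 79.5% → the junior adjuster
Moderate: the remote team 14/56 = 25.0%, the junior adjuster 21/67 = 31.3% → the junior adjuster
The junior adjuster has the higher rate in both groups.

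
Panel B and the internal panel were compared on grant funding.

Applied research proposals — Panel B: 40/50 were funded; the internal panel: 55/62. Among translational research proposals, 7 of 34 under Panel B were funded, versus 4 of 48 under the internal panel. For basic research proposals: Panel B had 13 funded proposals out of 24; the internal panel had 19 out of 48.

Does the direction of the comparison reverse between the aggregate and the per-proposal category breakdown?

Applied research: Panel B 40/50 = 80.0%, the internal panel 55/62 = 88.7% → the internal panel
Translational research: Panel B 7/34 = 20.6%, the internal panel 4/48 = 8.3% → Panel B
Basic research: Panel B 13/24 = 54.2%, the internal panel 19/48 = 39.6% → Panel B
Overall: Panel B 60/108 = 55.6%, the internal panel 78/158 = 49.4% → Panel B
Neither sweeps: Panel B wins 2 of 3 groups, the internal panel wins 1. Panel B wins overall but not every group — no Simpson reversal.

No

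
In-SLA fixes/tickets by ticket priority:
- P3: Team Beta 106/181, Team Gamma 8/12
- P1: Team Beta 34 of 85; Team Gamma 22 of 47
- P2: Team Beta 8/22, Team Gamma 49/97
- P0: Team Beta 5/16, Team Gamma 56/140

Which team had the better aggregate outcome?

P3: Team Beta 106/181 = 58.6%, Team Gamma 8/12 = 66.7% → Team Gamma
P1: Team Beta 34/85 = 40.0%, Team Gamma 22/47 = 46.8% → Team Gamma
P2: Team Beta 8/22 = 36.4%, Team Gamma 49/97 = 50.5% → Team Gamma
P0: Team Beta 5/16 = 31.2%, Team Gamma 56/140 = 40.0% → Team Gamma
Overall: Team Beta 153/304 = 50.3%, Team Gamma 135/296 = 45.6% → Team Beta
(Team Gamma wins every ticket group but Team Beta wins overall — Team Gamma's tickets skew toward the low-rate P0 group.)

Team Beta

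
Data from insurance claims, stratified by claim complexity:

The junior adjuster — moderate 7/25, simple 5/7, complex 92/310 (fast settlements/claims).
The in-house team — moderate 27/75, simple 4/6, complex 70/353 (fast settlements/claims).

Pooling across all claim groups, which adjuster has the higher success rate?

Moderate: the junior adjuster 7/25 = 28.0%, the in-house team 27/75 = 36.0% → the in-house team
Simple: the junior adjuster 5/7 = 71.4%, the in-house team 4/6 = 66.7% → the junior adjuster
Complex: the junior adjuster 92/310 = 29.7%, the in-house team 70/353 = 19.8% → the junior adjuster
Overall: the junior adjuster 104/342 = 30.4%, the in-house team 101/434 = 23.3% → the junior adjuster
(Neither sweeps every claim group, but the junior adjuster has the higher pooled rate.)

the junior adjuster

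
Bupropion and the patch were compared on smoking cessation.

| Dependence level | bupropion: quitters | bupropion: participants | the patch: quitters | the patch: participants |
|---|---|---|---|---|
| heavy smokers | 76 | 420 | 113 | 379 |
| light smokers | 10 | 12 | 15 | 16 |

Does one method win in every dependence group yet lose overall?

No

Heavy smokers: bupropion 76/420 = 18.1%, the patch 113/379 = 29.8% → the patch
Light smokers: bupropion 10/12 = 83.3%, the patch 15/16 = 93.8% → the patch
Overall: bupropion 86/432 = 19.9%, the patch 128/395 = 32.4% → the patch
The patch wins overall and in every dependence group — no reversal.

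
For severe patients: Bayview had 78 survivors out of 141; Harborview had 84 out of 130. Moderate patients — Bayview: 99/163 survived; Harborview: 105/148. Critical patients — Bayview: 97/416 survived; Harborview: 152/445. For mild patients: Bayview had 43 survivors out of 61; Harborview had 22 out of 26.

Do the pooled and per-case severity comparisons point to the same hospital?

Yes

Severe: Bayview 78/141 = 55.3%, Harborview 84/130 = 64.6% → Harborview
Moderate: Bayview 99/163 = 60.7%, Harborview 105/148 = 70.9% → Harborview
Critical: Bayview 97/416 = 23.3%, Harborview 152/445 = 34.2% → Harborview
Mild: Bayview 43/61 = 70.5%, Harborview 22/26 = 84.6% → Harborview
Overall: Bayview 317/781 = 40.6%, Harborview 363/749 = 48.5% → Harborview
Harborview wins overall and in every case group — no reversal.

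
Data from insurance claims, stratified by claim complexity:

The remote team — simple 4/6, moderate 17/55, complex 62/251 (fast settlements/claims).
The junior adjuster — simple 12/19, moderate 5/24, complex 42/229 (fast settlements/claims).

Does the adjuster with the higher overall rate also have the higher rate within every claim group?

Simple: the remote team 4/6 = 66.7%, the junior adjuster 12/19 = 63.2% → the remote team
Moderate: the remote team 17/55 = 30.9%, the junior adjuster 5/24 = 20.8% → the remote team
Complex: the remote team 62/251 = 24.7%, the junior adjuster 42/229 = 18.3% → the remote team
Overall: the remote team 83/312 = 26.6%, the junior adjuster 59/272 = 21.7% → the remote team
The remote team wins overall and in every claim group — no reversal.

Yes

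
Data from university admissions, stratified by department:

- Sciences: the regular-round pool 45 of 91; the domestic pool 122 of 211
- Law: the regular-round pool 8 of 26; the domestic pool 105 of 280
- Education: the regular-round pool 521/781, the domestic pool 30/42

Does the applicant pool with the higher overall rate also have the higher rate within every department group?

Sciences: the regular-round pool 45/91 = 49.5%, the domestic pool 122/211 = 57.8% → the domestic pool
Law: the regular-round pool 8/26 = 30.8%, the domestic pool 105/280 = 37.5% → the domestic pool
Education: the regular-round pool 521/781 = 66.7%, the domestic pool 30/42 = 71.4% → the domestic pool
Overall: the regular-round pool 574/898 = 63.9%, the domestic pool 257/533 = 48.2% → the regular-round pool
The domestic pool wins each department group but the regular-round pool wins overall — the comparison reverses. The domestic pool's applicants skew toward Law, which has a lower base rate.

No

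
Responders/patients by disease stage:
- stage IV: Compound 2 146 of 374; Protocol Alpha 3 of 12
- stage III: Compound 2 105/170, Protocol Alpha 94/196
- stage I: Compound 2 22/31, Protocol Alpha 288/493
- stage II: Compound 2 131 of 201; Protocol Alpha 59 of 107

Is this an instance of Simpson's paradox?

Yes

Stage IV: Compound 2 146/374 = 39.0%, Protocol Alpha 3/12 = 25.0% → Compound 2
Stage III: Compound 2 105/170 = 61.8%, Protocol Alpha 94/196 = 48.0% → Compound 2
Stage I: Compound 2 22/31 = 71.0%, Protocol Alpha 288/493 = 58.4% → Compound 2
Stage II: Compound 2 131/201 = 65.2%, Protocol Alpha 59/107 = 55.1% → Compound 2
Overall: Compound 2 404/776 = 52.1%, Protocol Alpha 444/808 = 55.0% → Protocol Alpha
Compound 2 wins each disease group but Protocol Alpha wins overall — the comparison reverses. Compound 2's patients skew toward stage IV, which has a lower base rate.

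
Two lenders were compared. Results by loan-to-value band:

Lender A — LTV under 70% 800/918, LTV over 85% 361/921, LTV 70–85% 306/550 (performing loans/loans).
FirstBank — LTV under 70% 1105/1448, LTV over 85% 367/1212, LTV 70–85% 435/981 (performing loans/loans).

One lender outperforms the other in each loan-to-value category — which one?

Lender A

LTV under 70%: Lender A 800/918 = 87.1%, FirstBank 1105/1448 = 76.3% → Lender A
LTV over 85%: Lender A 361/921 = 39.2%, FirstBank 367/1212 = 30.3% → Lender A
LTV 70–85%: Lender A 306/550 = 55.6%, FirstBank 435/981 = 44.3% → Lender A
Lender A has the higher rate in all 3 groups.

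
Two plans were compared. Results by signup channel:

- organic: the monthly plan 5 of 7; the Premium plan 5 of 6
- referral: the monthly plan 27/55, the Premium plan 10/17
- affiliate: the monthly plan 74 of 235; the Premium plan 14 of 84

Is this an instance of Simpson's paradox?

No

Organic: the monthly plan 5/7 = 71.4%, the Premium plan 5/6 = 83.3% → the Premium plan
Referral: the monthly plan 27/55 = 49.1%, the Premium plan 10/17 = 58.8% → the Premium plan
Affiliate: the monthly plan 74/235 = 31.5%, the Premium plan 14/84 = 16.7% → the monthly plan
Overall: the monthly plan 106/297 = 35.7%, the Premium plan 29/107 = 27.1% → the monthly plan
Neither sweeps: the monthly plan wins 1 of 3 groups, the Premium plan wins 2. The monthly plan wins overall but not every group — no Simpson reversal.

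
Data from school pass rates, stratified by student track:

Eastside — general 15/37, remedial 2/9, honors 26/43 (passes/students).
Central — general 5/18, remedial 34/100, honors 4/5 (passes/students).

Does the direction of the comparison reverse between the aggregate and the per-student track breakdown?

General: Eastside 15/37 = 40.5%, Central 5/18 = 27.8% → Eastside
Remedial: Eastside 2/9 = 22.2%, Central 34/100 = 34.0% → Central
Honors: Eastside 26/43 = 60.5%, Central 4/5 = 80.0% → Central
Overall: Eastside 43/89 = 48.3%, Central 43/123 = 35.0% → Eastside
Neither sweeps: Eastside wins 1 of 3 groups, Central wins 2. Eastside wins overall but not every group — no Simpson reversal.

No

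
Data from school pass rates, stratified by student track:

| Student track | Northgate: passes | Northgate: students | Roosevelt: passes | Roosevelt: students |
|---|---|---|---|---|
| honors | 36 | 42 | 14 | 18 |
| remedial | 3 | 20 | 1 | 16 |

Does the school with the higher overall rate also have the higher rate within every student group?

Honors: Northgate 36/42 = 85.7%, Roosevelt 14/18 = 77.8% → Northgate
Remedial: Northgate 3/20 = 15.0%, Roosevelt 1/16 = 6.2% → Northgate
Overall: Northgate 39/62 = 62.9%, Roosevelt 15/34 = 44.1% → Northgate
Northgate wins overall and in every student group — no reversal.

Yes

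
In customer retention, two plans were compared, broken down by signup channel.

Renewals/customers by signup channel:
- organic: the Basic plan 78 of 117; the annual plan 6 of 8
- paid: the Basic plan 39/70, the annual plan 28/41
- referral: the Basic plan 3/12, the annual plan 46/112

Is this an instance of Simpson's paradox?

Yes

Organic: the Basic plan 78/117 = 66.7%, the annual plan 6/8 = 75.0% → the annual plan
Paid: the Basic plan 39/70 = 55.7%, the annual plan 28/41 = 68.3% → the annual plan
Referral: the Basic plan 3/12 = 25.0%, the annual plan 46/112 = 41.1% → the annual plan
Overall: the Basic plan 120/199 = 60.3%, the annual plan 80/161 = 49.7% → the Basic plan
The annual plan wins each signup group but the Basic plan wins overall — the comparison reverses. The annual plan's customers skew toward referral, which has a lower base rate.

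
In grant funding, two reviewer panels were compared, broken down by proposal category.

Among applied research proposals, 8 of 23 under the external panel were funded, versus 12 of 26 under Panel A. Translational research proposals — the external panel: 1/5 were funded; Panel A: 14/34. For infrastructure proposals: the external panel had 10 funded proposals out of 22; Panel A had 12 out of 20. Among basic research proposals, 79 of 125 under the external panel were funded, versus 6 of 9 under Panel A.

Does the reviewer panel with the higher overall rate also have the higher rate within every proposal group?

No

Applied research: the external panel 8/23 = 34.8%, Panel A 12/26 = 46.2% → Panel A
Translational research: the external panel 1/5 = 20.0%, Panel A 14/34 = 41.2% → Panel A
Infrastructure: the external panel 10/22 = 45.5%, Panel A 12/20 = 60.0% → Panel A
Basic research: the external panel 79/125 = 63.2%, Panel A 6/9 = 66.7% → Panel A
Overall: the external panel 98/175 = 56.0%, Panel A 44/89 = 49.4% → the external panel
Panel A wins each proposal group but the external panel wins overall — the comparison reverses. Panel A's proposals skew toward translational research, which has a lower base rate.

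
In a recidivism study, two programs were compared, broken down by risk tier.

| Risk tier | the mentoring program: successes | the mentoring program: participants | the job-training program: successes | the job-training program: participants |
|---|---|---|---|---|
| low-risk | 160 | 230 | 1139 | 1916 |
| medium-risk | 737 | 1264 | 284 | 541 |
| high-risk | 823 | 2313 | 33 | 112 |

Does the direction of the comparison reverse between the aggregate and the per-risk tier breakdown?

Yes

Low-risk: the mentoring program 160/230 = 69.6%, the job-training program 1139/1916 = 59.4% → the mentoring program
Medium-risk: the mentoring program 737/1264 = 58.3%, the job-training program 284/541 = 52.5% → the mentoring program
High-risk: the mentoring program 823/2313 = 35.6%, the job-training program 33/112 = 29.5% → the mentoring program
Overall: the mentoring program 1720/3807 = 45.2%, the job-training program 1456/2569 = 56.7% → the job-training program
The mentoring program wins each risk group but the job-training program wins overall — the comparison reverses. The mentoring program's participants skew toward high-risk, which has a lower base rate.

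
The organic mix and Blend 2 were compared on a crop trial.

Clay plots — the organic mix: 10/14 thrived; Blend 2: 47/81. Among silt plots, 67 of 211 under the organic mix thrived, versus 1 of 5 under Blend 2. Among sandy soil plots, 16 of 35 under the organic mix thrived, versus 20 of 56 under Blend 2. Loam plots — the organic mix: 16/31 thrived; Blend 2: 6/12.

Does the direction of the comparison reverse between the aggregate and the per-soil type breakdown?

Clay: the organic mix 10/14 = 71.4%, Blend 2 47/81 = 58.0% → the organic mix
Silt: the organic mix 67/211 = 31.8%, Blend 2 1/5 = 20.0% → the organic mix
Sandy soil: the organic mix 16/35 = 45.7%, Blend 2 20/56 = 35.7% → the organic mix
Loam: the organic mix 16/31 = 51.6%, Blend 2 6/12 = 50.0% → the organic mix
Overall: the organic mix 109/291 = 37.5%, Blend 2 74/154 = 48.1% → Blend 2
The organic mix wins each soil group but Blend 2 wins overall — the comparison reverses. The organic mix's plots skew toward silt, which has a lower base rate.

Yes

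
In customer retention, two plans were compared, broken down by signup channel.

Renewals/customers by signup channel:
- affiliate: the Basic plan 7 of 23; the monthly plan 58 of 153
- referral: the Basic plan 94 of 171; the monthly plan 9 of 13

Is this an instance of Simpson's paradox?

Yes

Affiliate: the Basic plan 7/23 = 30.4%, the monthly plan 58/153 = 37.9% → the monthly plan
Referral: the Basic plan 94/171 = 55.0%, the monthly plan 9/13 = 69.2% → the monthly plan
Overall: the Basic plan 101/194 = 52.1%, the monthly plan 67/166 = 40.4% → the Basic plan
The monthly plan wins each signup group but the Basic plan wins overall — the comparison reverses. The monthly plan's customers skew toward affiliate, which has a lower base rate.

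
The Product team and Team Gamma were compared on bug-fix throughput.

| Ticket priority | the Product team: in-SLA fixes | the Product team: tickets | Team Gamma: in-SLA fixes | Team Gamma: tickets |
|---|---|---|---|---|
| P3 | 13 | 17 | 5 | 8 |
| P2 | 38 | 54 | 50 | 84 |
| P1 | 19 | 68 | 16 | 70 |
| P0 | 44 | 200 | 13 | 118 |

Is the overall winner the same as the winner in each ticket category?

Yes

P3: the Product team 13/17 = 76.5%, Team Gamma 5/8 = 62.5% → the Product team
P2: the Product team 38/54 = 70.4%, Team Gamma 50/84 = 59.5% → the Product team
P1: the Product team 19/68 = 27.9%, Team Gamma 16/70 = 22.9% → the Product team
P0: the Product team 44/200 = 22.0%, Team Gamma 13/118 = 11.0% → the Product team
Overall: the Product team 114/339 = 33.6%, Team Gamma 84/280 = 30.0% → the Product team
The Product team wins overall and in every ticket group — no reversal.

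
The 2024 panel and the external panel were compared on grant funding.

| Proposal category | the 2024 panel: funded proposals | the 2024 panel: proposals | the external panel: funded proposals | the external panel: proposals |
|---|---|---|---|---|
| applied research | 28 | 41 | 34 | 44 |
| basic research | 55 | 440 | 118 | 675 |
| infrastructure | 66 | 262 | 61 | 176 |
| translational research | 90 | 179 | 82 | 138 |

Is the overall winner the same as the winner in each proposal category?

Yes

Applied research: the 2024 panel 28/41 = 68.3%, the external panel 34/44 = 77.3% → the external panel
Basic research: the 2024 panel 55/440 = 12.5%, the external panel 118/675 = 17.5% → the external panel
Infrastructure: the 2024 panel 66/262 = 25.2%, the external panel 61/176 = 34.7% → the external panel
Translational research: the 2024 panel 90/179 = 50.3%, the external panel 82/138 = 59.4% → the external panel
Overall: the 2024 panel 239/922 = 25.9%, the external panel 295/1033 = 28.6% → the external panel
The external panel wins overall and in every proposal group — no reversal.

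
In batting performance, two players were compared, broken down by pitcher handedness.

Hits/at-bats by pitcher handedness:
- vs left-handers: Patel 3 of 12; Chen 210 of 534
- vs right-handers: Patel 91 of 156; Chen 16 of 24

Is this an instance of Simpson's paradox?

Yes

Vs left-handers: Patel 3/12 = 25.0%, Chen 210/534 = 39.3% → Chen
Vs right-handers: Patel 91/156 = 58.3%, Chen 16/24 = 66.7% → Chen
Overall: Patel 94/168 = 56.0%, Chen 226/558 = 40.5% → Patel
Chen wins each pitcher group but Patel wins overall — the comparison reverses. Chen's at-bats skew toward vs left-handers, which has a lower base rate.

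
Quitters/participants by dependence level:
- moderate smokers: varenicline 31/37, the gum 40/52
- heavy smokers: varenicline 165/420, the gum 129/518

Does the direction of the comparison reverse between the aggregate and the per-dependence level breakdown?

No

Moderate smokers: varenicline 31/37 = 83.8%, the gum 40/52 = 76.9% → varenicline
Heavy smokers: varenicline 165/420 = 39.3%, the gum 129/518 = 24.9% → varenicline
Overall: varenicline 196/457 = 42.9%, the gum 169/570 = 29.6% → varenicline
Varenicline wins overall and in every dependence group — no reversal.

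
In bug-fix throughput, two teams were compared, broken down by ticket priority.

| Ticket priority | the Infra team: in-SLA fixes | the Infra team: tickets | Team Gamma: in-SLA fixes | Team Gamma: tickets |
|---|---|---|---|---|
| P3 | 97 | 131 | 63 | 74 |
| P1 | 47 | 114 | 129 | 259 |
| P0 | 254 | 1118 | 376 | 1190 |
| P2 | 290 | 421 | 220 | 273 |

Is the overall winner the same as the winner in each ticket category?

Yes

P3: the Infra team 97/131 = 74.0%, Team Gamma 63/74 = 85.1% → Team Gamma
P1: the Infra team 47/114 = 41.2%, Team Gamma 129/259 = 49.8% → Team Gamma
P0: the Infra team 254/1118 = 22.7%, Team Gamma 376/1190 = 31.6% → Team Gamma
P2: the Infra team 290/421 = 68.9%, Team Gamma 220/273 = 80.6% → Team Gamma
Overall: the Infra team 688/1784 = 38.6%, Team Gamma 788/1796 = 43.9% → Team Gamma
Team Gamma wins overall and in every ticket group — no reversal.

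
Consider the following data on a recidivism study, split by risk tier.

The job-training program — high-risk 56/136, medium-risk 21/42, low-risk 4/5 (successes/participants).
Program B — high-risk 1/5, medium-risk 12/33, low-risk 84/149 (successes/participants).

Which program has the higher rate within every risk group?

the job-training program

High-risk: the job-training program 56/136 = 41.2%, Program B 1/5 = 20.0% → the job-training program
Medium-risk: the job-training program 21/42 = 50.0%, Program B 12/33 = 36.4% → the job-training program
Low-risk: the job-training program 4/5 = 80.0%, Program B 84/149 = 56.4% → the job-training program
The job-training program has the higher rate in all 3 groups.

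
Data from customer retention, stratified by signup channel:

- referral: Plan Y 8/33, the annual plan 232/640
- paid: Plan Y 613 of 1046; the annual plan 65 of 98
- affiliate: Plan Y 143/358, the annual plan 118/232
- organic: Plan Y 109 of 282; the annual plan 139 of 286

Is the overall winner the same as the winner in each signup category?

Referral: Plan Y 8/33 = 24.2%, the annual plan 232/640 = 36.2% → the annual plan
Paid: Plan Y 613/1046 = 58.6%, the annual plan 65/98 = 66.3% → the annual plan
Affiliate: Plan Y 143/358 = 39.9%, the annual plan 118/232 = 50.9% → the annual plan
Organic: Plan Y 109/282 = 38.7%, the annual plan 139/286 = 48.6% → the annual plan
Overall: Plan Y 873/1719 = 50.8%, the annual plan 554/1256 = 44.1% → Plan Y
The annual plan wins each signup group but Plan Y wins overall — the comparison reverses. The annual plan's customers skew toward referral, which has a lower base rate.

No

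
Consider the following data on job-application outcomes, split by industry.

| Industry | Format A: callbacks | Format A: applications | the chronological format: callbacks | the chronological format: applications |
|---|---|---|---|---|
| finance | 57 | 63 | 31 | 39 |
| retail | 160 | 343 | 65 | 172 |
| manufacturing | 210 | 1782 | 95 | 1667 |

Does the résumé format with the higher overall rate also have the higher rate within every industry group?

Finance: Format A 57/63 = 90.5%, the chronological format 31/39 = 79.5% → Format A
Retail: Format A 160/343 = 46.6%, the chronological format 65/172 = 37.8% → Format A
Manufacturing: Format A 210/1782 = 11.8%, the chronological format 95/1667 = 5.7% → Format A
Overall: Format A 427/2188 = 19.5%, the chronological format 191/1878 = 10.2% → Format A
Format A wins overall and in every industry group — no reversal.

Yes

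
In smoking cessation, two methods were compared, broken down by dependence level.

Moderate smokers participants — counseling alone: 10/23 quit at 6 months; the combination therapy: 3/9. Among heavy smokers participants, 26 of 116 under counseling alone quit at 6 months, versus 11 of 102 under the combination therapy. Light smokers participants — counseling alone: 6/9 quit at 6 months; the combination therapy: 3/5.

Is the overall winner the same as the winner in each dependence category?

Moderate smokers: counseling alone 10/23 = 43.5%, the combination therapy 3/9 = 33.3% → counseling alone
Heavy smokers: counseling alone 26/116 = 22.4%, the combination therapy 11/102 = 10.8% → counseling alone
Light smokers: counseling alone 6/9 = 66.7%, the combination therapy 3/5 = 60.0% → counseling alone
Overall: counseling alone 42/148 = 28.4%, the combination therapy 17/116 = 14.7% → counseling alone
Counseling alone wins overall and in every dependence group — no reversal.

Yes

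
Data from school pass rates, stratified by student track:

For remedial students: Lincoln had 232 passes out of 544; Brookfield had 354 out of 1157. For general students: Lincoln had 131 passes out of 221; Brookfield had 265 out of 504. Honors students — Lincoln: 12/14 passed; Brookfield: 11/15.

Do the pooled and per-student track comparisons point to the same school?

Remedial: Lincoln 232/544 = 42.6%, Brookfield 354/1157 = 30.6% → Lincoln
General: Lincoln 131/221 = 59.3%, Brookfield 265/504 = 52.6% → Lincoln
Honors: Lincoln 12/14 = 85.7%, Brookfield 11/15 = 73.3% → Lincoln
Overall: Lincoln 375/779 = 48.1%, Brookfield 630/1676 = 37.6% → Lincoln
Lincoln wins overall and in every student group — no reversal.

Yes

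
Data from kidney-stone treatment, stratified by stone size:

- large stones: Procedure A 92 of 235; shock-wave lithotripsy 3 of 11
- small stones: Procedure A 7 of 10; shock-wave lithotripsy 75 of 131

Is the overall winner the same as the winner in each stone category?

Large stones: Procedure A 92/235 = 39.1%, shock-wave lithotripsy 3/11 = 27.3% → Procedure A
Small stones: Procedure A 7/10 = 70.0%, shock-wave lithotripsy 75/131 = 57.3% → Procedure A
Overall: Procedure A 99/245 = 40.4%, shock-wave lithotripsy 78/142 = 54.9% → shock-wave lithotripsy
Procedure A wins each stone group but shock-wave lithotripsy wins overall — the comparison reverses. Procedure A's cases skew toward large stones, which has a lower base rate.

No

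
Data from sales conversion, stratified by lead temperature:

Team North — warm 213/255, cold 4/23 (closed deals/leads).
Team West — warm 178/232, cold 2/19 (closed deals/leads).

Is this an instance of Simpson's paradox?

Warm: Team North 213/255 = 83.5%, Team West 178/232 = 76.7% → Team North
Cold: Team North 4/23 = 17.4%, Team West 2/19 = 10.5% → Team North
Overall: Team North 217/278 = 78.1%, Team West 180/251 = 71.7% → Team North
Team North wins overall and in every lead group — no reversal.

No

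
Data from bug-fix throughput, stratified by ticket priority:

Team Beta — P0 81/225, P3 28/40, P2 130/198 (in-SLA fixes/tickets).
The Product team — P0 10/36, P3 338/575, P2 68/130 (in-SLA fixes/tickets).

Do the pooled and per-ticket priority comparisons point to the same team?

No

P0: Team Beta 81/225 = 36.0%, the Product team 10/36 = 27.8% → Team Beta
P3: Team Beta 28/40 = 70.0%, the Product team 338/575 = 58.8% → Team Beta
P2: Team Beta 130/198 = 65.7%, the Product team 68/130 = 52.3% → Team Beta
Overall: Team Beta 239/463 = 51.6%, the Product team 416/741 = 56.1% → the Product team
Team Beta wins each ticket group but the Product team wins overall — the comparison reverses. Team Beta's tickets skew toward P0, which has a lower base rate.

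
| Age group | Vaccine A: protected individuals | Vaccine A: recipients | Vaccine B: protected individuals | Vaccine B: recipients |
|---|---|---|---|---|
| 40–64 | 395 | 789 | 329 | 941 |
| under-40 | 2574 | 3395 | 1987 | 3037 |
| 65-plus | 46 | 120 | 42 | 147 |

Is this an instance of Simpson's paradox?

40–64: Vaccine A 395/789 = 50.1%, Vaccine B 329/941 = 35.0% → Vaccine A
Under-40: Vaccine A 2574/3395 = 75.8%, Vaccine B 1987/3037 = 65.4% → Vaccine A
65-plus: Vaccine A 46/120 = 38.3%, Vaccine B 42/147 = 28.6% → Vaccine A
Overall: Vaccine A 3015/4304 = 70.1%, Vaccine B 2358/4125 = 57.2% → Vaccine A
Vaccine A wins overall and in every age group — no reversal.

No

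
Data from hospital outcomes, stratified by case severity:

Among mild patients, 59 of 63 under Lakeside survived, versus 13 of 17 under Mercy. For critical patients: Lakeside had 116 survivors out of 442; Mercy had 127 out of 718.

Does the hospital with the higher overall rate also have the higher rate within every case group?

Mild: Lakeside 59/63 = 93.7%, Mercy 13/17 = 76.5% → Lakeside
Critical: Lakeside 116/442 = 26.2%, Mercy 127/718 = 17.7% → Lakeside
Overall: Lakeside 175/505 = 34.7%, Mercy 140/735 = 19.0% → Lakeside
Lakeside wins overall and in every case group — no reversal.

Yes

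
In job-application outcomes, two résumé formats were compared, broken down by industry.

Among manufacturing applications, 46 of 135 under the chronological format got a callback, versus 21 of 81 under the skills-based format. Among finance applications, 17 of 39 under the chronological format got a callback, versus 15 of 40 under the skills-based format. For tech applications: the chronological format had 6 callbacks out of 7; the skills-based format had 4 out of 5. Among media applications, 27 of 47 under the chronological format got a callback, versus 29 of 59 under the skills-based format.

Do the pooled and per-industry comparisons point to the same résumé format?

Manufacturing: the chronological format 46/135 = 34.1%, the skills-based format 21/81 = 25.9% → the chronological format
Finance: the chronological format 17/39 = 43.6%, the skills-based format 15/40 = 37.5% → the chronological format
Tech: the chronological format 6/7 = 85.7%, the skills-based format 4/5 = 80.0% → the chronological format
Media: the chronological format 27/47 = 57.4%, the skills-based format 29/59 = 49.2% → the chronological format
Overall: the chronological format 96/228 = 42.1%, the skills-based format 69/185 = 37.3% → the chronological format
The chronological format wins overall and in every industry group — no reversal.

Yes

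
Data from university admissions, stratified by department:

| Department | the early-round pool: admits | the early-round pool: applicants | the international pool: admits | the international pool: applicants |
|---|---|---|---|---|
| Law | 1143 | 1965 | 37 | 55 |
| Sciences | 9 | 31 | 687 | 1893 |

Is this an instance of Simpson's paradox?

Law: the early-round pool 1143/1965 = 58.2%, the international pool 37/55 = 67.3% → the international pool
Sciences: the early-round pool 9/31 = 29.0%, the international pool 687/1893 = 36.3% → the international pool
Overall: the early-round pool 1152/1996 = 57.7%, the international pool 724/1948 = 37.2% → the early-round pool
The international pool wins each department group but the early-round pool wins overall — the comparison reverses. The international pool's applicants skew toward Sciences, which has a lower base rate.

Yes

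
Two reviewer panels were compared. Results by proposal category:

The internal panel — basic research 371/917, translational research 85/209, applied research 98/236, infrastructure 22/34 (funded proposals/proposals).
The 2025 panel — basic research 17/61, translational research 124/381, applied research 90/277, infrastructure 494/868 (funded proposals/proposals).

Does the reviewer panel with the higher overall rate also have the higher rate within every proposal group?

Basic research: the internal panel 371/917 = 40.5%, the 2025 panel 17/61 = 27.9% → the internal panel
Translational research: the internal panel 85/209 = 40.7%, the 2025 panel 124/381 = 32.5% → the internal panel
Applied research: the internal panel 98/236 = 41.5%, the 2025 panel 90/277 = 32.5% → the internal panel
Infrastructure: the internal panel 22/34 = 64.7%, the 2025 panel 494/868 = 56.9% → the internal panel
Overall: the internal panel 576/1396 = 41.3%, the 2025 panel 725/1587 = 45.7% → the 2025 panel
The internal panel wins each proposal group but the 2025 panel wins overall — the comparison reverses. The internal panel's proposals skew toward basic research, which has a lower base rate.

No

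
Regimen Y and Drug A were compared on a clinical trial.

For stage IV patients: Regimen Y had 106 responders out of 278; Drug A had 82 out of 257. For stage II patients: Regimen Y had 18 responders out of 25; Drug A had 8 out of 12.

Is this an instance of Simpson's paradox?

No

Stage IV: Regimen Y 106/278 = 38.1%, Drug A 82/257 = 31.9% → Regimen Y
Stage II: Regimen Y 18/25 = 72.0%, Drug A 8/12 = 66.7% → Regimen Y
Overall: Regimen Y 124/303 = 40.9%, Drug A 90/269 = 33.5% → Regimen Y
Regimen Y wins overall and in every disease group — no reversal.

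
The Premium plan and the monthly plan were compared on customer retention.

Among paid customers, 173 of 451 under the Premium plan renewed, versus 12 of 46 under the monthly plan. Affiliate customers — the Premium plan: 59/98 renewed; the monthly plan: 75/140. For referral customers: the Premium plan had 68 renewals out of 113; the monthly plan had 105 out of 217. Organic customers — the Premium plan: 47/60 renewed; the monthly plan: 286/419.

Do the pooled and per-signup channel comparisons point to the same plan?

No

Paid: the Premium plan 173/451 = 38.4%, the monthly plan 12/46 = 26.1% → the Premium plan
Affiliate: the Premium plan 59/98 = 60.2%, the monthly plan 75/140 = 53.6% → the Premium plan
Referral: the Premium plan 68/113 = 60.2%, the monthly plan 105/217 = 48.4% → the Premium plan
Organic: the Premium plan 47/60 = 78.3%, the monthly plan 286/419 = 68.3% → the Premium plan
Overall: the Premium plan 347/722 = 48.1%, the monthly plan 478/822 = 58.2% → the monthly plan
The Premium plan wins each signup group but the monthly plan wins overall — the comparison reverses. The Premium plan's customers skew toward paid, which has a lower base rate.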